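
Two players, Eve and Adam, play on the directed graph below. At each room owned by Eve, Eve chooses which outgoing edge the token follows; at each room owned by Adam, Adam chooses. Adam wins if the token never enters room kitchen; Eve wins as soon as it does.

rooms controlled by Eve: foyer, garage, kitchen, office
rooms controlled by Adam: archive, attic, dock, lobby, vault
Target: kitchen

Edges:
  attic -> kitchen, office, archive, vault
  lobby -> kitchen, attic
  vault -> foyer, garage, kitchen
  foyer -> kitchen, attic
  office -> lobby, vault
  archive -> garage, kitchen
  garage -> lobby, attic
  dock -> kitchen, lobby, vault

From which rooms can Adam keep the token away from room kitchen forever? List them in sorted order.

archive, attic, dock, garage, lobby, office, vault

A0 = {kitchen}
A1: add {foyer} — foyer (Eve) has foyer→kitchen.
A2 = A1; e.g. dock (Adam) can still go to lobby. Fixed point.
Eve's attractor = {foyer, kitchen}; Adam avoids the target exactly from the complement.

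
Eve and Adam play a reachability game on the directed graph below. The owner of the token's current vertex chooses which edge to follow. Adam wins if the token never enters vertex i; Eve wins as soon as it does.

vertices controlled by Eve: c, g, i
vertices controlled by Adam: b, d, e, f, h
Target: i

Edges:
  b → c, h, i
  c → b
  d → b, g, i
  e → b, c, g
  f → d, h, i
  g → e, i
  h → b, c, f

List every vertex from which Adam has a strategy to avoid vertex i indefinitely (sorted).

b, c, d, e, f, h

A0 = {i}
A1: add {g} — g (Eve) has g→i.
A2 = A1; e.g. b (Adam) can still go to c. Fixed point.
Eve's attractor = {g, i}; Adam avoids the target exactly from the complement.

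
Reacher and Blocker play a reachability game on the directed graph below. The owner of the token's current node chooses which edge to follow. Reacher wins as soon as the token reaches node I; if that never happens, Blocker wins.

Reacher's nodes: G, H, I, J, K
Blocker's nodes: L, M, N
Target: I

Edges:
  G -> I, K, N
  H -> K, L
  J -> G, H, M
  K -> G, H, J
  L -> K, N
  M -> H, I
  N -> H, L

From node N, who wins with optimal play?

A0 = {I}
A1: add {G} — G (Reacher) has G→I.
A2: add {J, K} — J (Reacher) has J→G; K (Reacher) has K→G.
A3: add {H} — H (Reacher) has H→K.
A4: add {M} — M (Blocker): all of {H, I} already in.
A5 = A4; e.g. L (Blocker) can still go to N. Fixed point.
N never enters the attractor, so Blocker can avoid the target forever.

Blocker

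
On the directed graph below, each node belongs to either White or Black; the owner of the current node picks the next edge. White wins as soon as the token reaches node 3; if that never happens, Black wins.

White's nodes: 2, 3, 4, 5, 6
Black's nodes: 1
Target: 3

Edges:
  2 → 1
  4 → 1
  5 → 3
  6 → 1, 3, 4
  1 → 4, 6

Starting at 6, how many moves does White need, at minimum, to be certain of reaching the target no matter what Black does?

A0 = {3}
A1: add {5, 6} — 5 (White) has 5→3; 6 (White) has 6→3.
A2 = A1; e.g. 1 (Black) can still go to 4. Fixed point.
6 enters the attractor at level 1, so White can force the target in 1 move from there.

1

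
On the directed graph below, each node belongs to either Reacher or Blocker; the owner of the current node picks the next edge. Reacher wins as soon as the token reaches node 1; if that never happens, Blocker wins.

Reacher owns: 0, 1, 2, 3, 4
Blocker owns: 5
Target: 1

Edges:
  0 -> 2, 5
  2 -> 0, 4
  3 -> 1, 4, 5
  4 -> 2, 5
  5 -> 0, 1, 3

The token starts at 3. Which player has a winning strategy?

A0 = {1}
A1: add {3} — 3 (Reacher) has 3→1.
A2 = A1; e.g. 0 (Reacher) has no edge into A1. Fixed point.
3 ∈ A1, so Reacher can force the target.

Reacher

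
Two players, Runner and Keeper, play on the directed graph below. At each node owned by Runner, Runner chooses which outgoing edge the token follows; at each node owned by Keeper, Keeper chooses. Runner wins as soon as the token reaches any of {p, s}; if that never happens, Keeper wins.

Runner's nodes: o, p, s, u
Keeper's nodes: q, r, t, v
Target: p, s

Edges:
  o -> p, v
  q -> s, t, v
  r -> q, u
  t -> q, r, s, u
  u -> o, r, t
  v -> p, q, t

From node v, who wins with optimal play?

A0 = {p, s}
A1: add {o} — o (Runner) has o→p.
A2: add {u} — u (Runner) has u→o.
A3 = A2; e.g. q (Keeper) can still go to t. Fixed point.
v never enters the attractor, so Keeper can avoid the target forever.

Keeper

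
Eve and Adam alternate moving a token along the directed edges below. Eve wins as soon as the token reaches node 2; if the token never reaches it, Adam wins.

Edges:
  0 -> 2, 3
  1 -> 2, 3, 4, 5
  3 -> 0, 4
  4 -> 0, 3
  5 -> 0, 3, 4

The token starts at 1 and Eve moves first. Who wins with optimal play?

Track states (vertex, player-to-move).
A0 = {(2,Eve), (2,Adam)}
A1: add {(0,Eve), (1,Eve)}.
(1,Eve) ∈ A1 ⇒ Eve forces the target.

Eve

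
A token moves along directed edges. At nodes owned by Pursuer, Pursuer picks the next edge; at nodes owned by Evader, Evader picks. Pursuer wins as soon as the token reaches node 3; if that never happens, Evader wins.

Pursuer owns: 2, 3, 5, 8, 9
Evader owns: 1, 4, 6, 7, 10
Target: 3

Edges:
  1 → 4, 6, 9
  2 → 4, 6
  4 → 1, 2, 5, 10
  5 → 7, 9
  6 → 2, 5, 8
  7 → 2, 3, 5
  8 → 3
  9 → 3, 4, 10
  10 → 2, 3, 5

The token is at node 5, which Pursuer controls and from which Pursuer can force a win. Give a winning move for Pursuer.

A0 = {3}
A1: add {8, 9} — 8 (Pursuer) has 8→3; 9 (Pursuer) has 9→3.
A2: add {5} — 5 (Pursuer) has 5→9.
A3 = A2; e.g. 1 (Evader) can still go to 4. Fixed point.
From 5, successor 9 is in the attractor (rank 1); the other successor 7 is not.

9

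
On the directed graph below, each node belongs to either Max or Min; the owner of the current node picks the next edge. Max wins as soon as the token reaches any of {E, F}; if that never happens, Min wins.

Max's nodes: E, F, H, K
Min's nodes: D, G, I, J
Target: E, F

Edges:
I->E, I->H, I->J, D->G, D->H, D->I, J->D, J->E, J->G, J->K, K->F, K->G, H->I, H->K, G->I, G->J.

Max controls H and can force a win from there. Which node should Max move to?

K

A0 = {E, F}
A1: add {K} — K (Max) has K→F.
A2: add {H} — H (Max) has H→K.
A3 = A2; e.g. D (Min) can still go to G. Fixed point.
From H, successor K is in the attractor (rank 1); the other successor I is not.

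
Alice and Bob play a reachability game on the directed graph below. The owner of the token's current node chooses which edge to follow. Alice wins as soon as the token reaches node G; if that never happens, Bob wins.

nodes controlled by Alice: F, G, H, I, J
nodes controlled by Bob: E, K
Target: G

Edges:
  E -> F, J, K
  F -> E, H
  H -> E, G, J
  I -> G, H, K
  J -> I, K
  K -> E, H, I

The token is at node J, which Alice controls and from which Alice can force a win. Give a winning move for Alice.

I

A0 = {G}
A1: add {H, I} — H (Alice) has H→G; I (Alice) has I→G.
A2: add {F, J} — F (Alice) has F→H; J (Alice) has J→I.
A3 = A2; e.g. E (Bob) can still go to K. Fixed point.
From J, successor I is in the attractor (rank 1); the other successor K is not.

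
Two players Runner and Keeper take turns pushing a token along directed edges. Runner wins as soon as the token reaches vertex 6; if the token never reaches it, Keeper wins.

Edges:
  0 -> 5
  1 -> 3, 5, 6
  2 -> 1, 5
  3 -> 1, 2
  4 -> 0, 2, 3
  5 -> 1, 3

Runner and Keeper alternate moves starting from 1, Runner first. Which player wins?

Runner

Track states (vertex, player-to-move).
A0 = {(6,Runner), (6,Keeper)}
A1: add {(1,Runner)}.
(1,Runner) ∈ A1 ⇒ Runner forces the target.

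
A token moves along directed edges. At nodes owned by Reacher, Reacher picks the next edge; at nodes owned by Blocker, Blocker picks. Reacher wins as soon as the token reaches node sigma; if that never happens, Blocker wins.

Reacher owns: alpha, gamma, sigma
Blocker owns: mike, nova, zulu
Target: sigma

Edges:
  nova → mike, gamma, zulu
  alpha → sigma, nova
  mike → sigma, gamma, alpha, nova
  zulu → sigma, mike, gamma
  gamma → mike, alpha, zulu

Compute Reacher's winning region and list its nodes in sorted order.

A0 = {sigma}
A1: add {alpha} — alpha (Reacher) has alpha→sigma.
A2: add {gamma} — gamma (Reacher) has gamma→alpha.
A3 = A2; e.g. mike (Blocker) can still go to nova. Fixed point.
Reacher's winning region = {alpha, gamma, sigma}.

alpha, gamma, sigma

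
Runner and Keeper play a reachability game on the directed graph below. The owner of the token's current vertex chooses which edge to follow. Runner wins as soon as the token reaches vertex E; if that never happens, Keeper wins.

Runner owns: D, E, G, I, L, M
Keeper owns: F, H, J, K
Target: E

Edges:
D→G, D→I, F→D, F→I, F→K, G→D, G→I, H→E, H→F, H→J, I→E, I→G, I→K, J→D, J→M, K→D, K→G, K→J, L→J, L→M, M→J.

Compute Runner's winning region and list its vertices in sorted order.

A0 = {E}
A1: add {I} — I (Runner) has I→E.
A2: add {D, G} — D (Runner) has D→I; G (Runner) has G→I.
A3 = A2; e.g. F (Keeper) can still go to K. Fixed point.
Runner's winning region = {D, E, G, I}.

D, E, G, I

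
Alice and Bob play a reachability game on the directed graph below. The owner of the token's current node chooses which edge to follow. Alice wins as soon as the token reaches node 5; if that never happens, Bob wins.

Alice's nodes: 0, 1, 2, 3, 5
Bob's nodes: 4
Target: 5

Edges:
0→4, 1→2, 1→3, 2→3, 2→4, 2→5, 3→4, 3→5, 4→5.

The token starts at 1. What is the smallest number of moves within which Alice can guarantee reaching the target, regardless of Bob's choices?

A0 = {5}
A1: add {2, 3, 4} — 2 (Alice) has 2→5; 3 (Alice) has 3→5; 4 (Bob): all of {5} already in.
A2: add {0, 1} — 0 (Alice) has 0→4; 1 (Alice) has 1→2.
A2 = all vertices. Fixed point.
1 enters the attractor at level 2, so Alice can force the target in 2 moves from there.

2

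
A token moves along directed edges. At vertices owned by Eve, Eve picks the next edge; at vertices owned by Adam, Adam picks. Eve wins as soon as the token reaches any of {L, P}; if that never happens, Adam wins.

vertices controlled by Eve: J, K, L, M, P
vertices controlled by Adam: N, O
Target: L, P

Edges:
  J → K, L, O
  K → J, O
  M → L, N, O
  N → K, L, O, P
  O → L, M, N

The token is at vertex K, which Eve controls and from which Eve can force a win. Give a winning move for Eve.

A0 = {L, P}
A1: add {J, M} — J (Eve) has J→L; M (Eve) has M→L.
A2: add {K} — K (Eve) has K→J.
A3 = A2; e.g. N (Adam) can still go to O. Fixed point.
From K, successor J is in the attractor (rank 1); the other successor O is not.

J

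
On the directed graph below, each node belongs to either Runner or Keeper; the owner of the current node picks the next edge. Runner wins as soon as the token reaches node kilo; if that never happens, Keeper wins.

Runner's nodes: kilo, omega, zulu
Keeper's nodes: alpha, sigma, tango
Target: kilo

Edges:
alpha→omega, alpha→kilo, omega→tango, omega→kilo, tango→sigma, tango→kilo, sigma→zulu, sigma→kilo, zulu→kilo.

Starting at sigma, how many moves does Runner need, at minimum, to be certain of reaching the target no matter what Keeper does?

A0 = {kilo}
A1: add {omega, zulu} — omega (Runner) has omega→kilo; zulu (Runner) has zulu→kilo.
A2: add {alpha, sigma} — alpha (Keeper): all of {omega, kilo} already in; sigma (Keeper): all of {zulu, kilo} already in.
sigma enters the attractor at level 2, so Runner can force the target in 2 moves from there.

2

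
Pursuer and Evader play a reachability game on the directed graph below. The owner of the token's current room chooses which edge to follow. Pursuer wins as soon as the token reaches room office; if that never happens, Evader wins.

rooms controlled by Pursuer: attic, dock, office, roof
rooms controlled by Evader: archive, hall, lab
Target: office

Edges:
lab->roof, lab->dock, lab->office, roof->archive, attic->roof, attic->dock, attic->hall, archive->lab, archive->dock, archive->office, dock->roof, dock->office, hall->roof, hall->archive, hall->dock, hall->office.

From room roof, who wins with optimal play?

Evader

A0 = {office}
A1: add {dock} — dock (Pursuer) has dock→office.
A2: add {attic} — attic (Pursuer) has attic→dock.
A3 = A2; e.g. lab (Evader) can still go to roof. Fixed point.
roof never enters the attractor, so Evader can avoid the target forever.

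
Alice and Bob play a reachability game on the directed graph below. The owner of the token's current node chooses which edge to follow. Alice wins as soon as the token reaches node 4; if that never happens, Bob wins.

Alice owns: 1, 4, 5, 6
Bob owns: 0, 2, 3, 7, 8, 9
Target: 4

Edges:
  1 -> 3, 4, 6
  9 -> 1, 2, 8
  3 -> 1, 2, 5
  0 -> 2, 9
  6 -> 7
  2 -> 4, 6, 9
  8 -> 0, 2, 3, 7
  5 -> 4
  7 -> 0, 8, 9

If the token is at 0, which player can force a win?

A0 = {4}
A1: add {1, 5} — 1 (Alice) has 1→4; 5 (Alice) has 5→4.
A2 = A1; e.g. 0 (Bob) can still go to 2. Fixed point.
0 never enters the attractor, so Bob can avoid the target forever.

Bob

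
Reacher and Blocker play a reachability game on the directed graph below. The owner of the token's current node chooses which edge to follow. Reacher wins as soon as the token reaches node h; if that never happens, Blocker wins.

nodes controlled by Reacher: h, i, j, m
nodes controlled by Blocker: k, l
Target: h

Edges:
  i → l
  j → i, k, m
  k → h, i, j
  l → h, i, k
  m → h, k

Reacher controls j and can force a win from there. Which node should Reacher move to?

A0 = {h}
A1: add {m} — m (Reacher) has m→h.
A2: add {j} — j (Reacher) has j→m.
A3 = A2; e.g. i (Reacher) has no edge into A2. Fixed point.
From j, successor m is in the attractor (rank 1); the other successors i, k are not.

m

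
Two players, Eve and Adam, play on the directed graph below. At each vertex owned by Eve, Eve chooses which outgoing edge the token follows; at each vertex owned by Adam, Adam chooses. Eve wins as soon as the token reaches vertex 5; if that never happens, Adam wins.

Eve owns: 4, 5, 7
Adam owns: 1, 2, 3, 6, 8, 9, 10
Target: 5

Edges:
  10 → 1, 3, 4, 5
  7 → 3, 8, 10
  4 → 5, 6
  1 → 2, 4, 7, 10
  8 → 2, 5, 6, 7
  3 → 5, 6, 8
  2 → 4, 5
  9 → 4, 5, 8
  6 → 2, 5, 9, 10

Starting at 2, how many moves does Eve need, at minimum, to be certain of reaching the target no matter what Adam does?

A0 = {5}
A1: add {4} — 4 (Eve) has 4→5.
A2: add {2} — 2 (Adam): all of {4, 5} already in.
A3 = A2; e.g. 1 (Adam) can still go to 7. Fixed point.
2 enters the attractor at level 2, so Eve can force the target in 2 moves from there.

2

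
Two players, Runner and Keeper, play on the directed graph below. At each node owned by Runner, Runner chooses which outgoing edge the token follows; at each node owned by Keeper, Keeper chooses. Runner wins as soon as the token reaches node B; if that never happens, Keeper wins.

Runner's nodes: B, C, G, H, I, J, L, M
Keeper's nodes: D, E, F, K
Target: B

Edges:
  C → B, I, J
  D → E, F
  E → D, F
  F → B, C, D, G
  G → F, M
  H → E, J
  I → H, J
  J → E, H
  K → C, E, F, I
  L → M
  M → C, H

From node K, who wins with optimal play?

A0 = {B}
A1: add {C} — C (Runner) has C→B.
A2: add {M} — M (Runner) has M→C.
A3: add {G, L} — G (Runner) has G→M; L (Runner) has L→M.
A4 = A3; e.g. D (Keeper) can still go to E. Fixed point.
K never enters the attractor, so Keeper can avoid the target forever.

Keeper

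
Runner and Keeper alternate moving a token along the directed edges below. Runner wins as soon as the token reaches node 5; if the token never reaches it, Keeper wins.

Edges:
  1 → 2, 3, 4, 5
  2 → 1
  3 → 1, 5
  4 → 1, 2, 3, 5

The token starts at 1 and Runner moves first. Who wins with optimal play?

Track states (vertex, player-to-move).
A0 = {(5,Runner), (5,Keeper)}
A1: add {(1,Runner), (3,Runner), (4,Runner)}.
(1,Runner) ∈ A1 ⇒ Runner forces the target.

Runner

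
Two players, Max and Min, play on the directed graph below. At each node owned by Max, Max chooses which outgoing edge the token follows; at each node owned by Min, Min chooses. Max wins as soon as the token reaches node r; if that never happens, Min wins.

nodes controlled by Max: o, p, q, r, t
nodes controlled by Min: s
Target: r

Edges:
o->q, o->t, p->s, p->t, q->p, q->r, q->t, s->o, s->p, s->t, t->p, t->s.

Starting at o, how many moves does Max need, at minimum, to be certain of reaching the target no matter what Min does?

2

A0 = {r}
A1: add {q} — q (Max) has q→r.
A2: add {o} — o (Max) has o→q.
A3 = A2; e.g. p (Max) has no edge into A2. Fixed point.
o enters the attractor at level 2, so Max can force the target in 2 moves from there.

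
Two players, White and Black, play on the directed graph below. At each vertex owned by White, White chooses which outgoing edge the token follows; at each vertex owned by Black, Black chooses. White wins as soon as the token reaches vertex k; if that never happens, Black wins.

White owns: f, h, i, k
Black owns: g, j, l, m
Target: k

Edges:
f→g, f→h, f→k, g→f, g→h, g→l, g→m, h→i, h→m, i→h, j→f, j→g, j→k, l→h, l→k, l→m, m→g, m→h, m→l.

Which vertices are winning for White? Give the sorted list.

f, k

A0 = {k}
A1: add {f} — f (White) has f→k.
A2 = A1; e.g. g (Black) can still go to h. Fixed point.
White's winning region = {f, k}.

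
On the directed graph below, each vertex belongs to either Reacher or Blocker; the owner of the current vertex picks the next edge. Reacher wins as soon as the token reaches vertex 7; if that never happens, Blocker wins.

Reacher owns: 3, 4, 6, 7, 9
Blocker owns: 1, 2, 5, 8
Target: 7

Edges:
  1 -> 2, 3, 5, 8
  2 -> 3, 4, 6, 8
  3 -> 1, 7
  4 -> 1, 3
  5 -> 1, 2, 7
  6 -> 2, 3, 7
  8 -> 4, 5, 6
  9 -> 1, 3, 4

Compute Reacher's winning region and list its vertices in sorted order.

A0 = {7}
A1: add {3, 6} — 3 (Reacher) has 3→7; 6 (Reacher) has 6→7.
A2: add {4, 9} — 4 (Reacher) has 4→3; 9 (Reacher) has 9→3.
A3 = A2; e.g. 1 (Blocker) can still go to 2. Fixed point.
Reacher's winning region = {3, 4, 6, 7, 9}.

3, 4, 6, 7, 9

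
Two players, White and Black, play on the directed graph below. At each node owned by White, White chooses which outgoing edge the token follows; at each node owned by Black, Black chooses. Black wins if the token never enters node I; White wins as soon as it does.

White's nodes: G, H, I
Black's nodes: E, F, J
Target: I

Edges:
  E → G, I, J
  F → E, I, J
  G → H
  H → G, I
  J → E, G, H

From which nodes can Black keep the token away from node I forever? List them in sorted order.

E, F, J

A0 = {I}
A1: add {H} — H (White) has H→I.
A2: add {G} — G (White) has G→H.
A3 = A2; e.g. E (Black) can still go to J. Fixed point.
White's attractor = {G, H, I}; Black avoids the target exactly from the complement.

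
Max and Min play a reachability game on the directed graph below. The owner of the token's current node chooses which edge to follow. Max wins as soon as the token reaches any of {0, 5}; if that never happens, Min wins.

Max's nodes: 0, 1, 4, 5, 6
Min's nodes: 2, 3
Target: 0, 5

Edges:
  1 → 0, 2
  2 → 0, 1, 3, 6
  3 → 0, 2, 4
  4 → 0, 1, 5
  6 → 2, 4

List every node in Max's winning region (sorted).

A0 = {0, 5}
A1: add {1, 4} — 1 (Max) has 1→0; 4 (Max) has 4→0.
A2: add {6} — 6 (Max) has 6→4.
A3 = A2; e.g. 2 (Min) can still go to 3. Fixed point.
Max's winning region = {0, 1, 4, 5, 6}.

0, 1, 4, 5, 6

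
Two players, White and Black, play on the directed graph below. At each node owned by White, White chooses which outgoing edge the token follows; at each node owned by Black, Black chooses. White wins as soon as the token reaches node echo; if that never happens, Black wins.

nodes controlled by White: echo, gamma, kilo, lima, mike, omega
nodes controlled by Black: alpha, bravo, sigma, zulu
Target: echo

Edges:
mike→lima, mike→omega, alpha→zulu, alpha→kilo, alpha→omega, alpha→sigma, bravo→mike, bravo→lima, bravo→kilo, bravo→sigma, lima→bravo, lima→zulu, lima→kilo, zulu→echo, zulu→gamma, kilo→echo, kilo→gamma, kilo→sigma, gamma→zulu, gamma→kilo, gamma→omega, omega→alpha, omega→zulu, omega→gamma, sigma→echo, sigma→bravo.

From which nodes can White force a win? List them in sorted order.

A0 = {echo}
A1: add {kilo} — kilo (White) has kilo→echo.
A2: add {gamma, lima} — lima (White) has lima→kilo; gamma (White) has gamma→kilo.
A3: add {mike, omega, zulu} — mike (White) has mike→lima; zulu (Black): all of {echo, gamma} already in; omega (White) has omega→gamma.
A4 = A3; e.g. alpha (Black) can still go to sigma. Fixed point.
White's winning region = {echo, gamma, kilo, lima, mike, omega, zulu}.

echo, gamma, kilo, lima, mike, omega, zulu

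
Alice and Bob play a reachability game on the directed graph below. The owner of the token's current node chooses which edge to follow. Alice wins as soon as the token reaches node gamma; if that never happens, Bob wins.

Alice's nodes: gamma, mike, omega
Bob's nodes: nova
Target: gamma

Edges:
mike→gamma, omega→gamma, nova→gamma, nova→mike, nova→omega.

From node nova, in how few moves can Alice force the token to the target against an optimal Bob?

2

A0 = {gamma}
A1: add {mike, omega} — mike (Alice) has mike→gamma; omega (Alice) has omega→gamma.
A2: add {nova} — nova (Bob): all of {gamma, mike, omega} already in.
A2 = all vertices. Fixed point.
nova enters the attractor at level 2, so Alice can force the target in 2 moves from there.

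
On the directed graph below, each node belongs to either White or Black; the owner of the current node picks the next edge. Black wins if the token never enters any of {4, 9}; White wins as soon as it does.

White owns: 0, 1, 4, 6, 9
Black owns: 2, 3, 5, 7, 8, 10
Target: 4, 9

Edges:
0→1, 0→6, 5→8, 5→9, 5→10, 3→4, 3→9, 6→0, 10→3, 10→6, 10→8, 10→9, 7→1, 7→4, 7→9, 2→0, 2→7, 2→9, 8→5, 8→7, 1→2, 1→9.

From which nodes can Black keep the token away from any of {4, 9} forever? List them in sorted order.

5, 8, 10

A0 = {4, 9}
A1: add {1, 3} — 1 (White) has 1→9; 3 (Black): all of {4, 9} already in.
A2: add {0, 7} — 0 (White) has 0→1; 7 (Black): all of {1, 4, 9} already in.
A3: add {2, 6} — 2 (Black): all of {0, 7, 9} already in; 6 (White) has 6→0.
A4 = A3; e.g. 5 (Black) can still go to 8. Fixed point.
White's attractor = {0, 1, 2, 3, 4, 6, 7, 9}; Black avoids the target exactly from the complement.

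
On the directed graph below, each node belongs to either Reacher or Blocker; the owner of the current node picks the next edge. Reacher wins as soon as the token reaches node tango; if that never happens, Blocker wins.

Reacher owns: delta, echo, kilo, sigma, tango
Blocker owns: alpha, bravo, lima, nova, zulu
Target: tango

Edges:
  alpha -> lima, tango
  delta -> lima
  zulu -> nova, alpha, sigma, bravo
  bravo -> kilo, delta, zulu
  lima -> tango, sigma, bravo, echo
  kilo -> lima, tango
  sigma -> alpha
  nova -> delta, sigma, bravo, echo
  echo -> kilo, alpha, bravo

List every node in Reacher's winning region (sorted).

echo, kilo, tango

A0 = {tango}
A1: add {kilo} — kilo (Reacher) has kilo→tango.
A2: add {echo} — echo (Reacher) has echo→kilo.
A3 = A2; e.g. lima (Blocker) can still go to sigma. Fixed point.
Reacher's winning region = {echo, kilo, tango}.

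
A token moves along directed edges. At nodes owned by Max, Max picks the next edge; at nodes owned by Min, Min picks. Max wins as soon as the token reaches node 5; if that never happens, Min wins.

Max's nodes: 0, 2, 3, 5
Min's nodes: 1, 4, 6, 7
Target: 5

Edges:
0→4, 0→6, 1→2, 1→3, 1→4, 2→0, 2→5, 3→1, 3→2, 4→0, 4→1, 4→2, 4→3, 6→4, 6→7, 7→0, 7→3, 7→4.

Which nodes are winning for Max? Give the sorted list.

A0 = {5}
A1: add {2} — 2 (Max) has 2→5.
A2: add {3} — 3 (Max) has 3→2.
A3 = A2; e.g. 0 (Max) has no edge into A2. Fixed point.
Max's winning region = {2, 3, 5}.

2, 3, 5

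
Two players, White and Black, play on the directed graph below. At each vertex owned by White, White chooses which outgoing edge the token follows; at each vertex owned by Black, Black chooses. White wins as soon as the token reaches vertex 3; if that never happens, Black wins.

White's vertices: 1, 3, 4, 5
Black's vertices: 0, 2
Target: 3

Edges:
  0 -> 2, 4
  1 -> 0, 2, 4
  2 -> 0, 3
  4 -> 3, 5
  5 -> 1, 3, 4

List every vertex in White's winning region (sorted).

1, 3, 4, 5

A0 = {3}
A1: add {4, 5} — 4 (White) has 4→3; 5 (White) has 5→3.
A2: add {1} — 1 (White) has 1→4.
A3 = A2; e.g. 0 (Black) can still go to 2. Fixed point.
White's winning region = {1, 3, 4, 5}.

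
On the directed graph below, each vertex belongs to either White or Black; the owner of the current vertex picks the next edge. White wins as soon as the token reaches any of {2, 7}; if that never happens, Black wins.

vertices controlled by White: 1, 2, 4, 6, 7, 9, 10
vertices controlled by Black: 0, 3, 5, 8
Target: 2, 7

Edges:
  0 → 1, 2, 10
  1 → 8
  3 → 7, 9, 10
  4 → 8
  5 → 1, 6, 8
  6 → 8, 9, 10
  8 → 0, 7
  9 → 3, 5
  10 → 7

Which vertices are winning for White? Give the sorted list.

A0 = {2, 7}
A1: add {10} — 10 (White) has 10→7.
A2: add {6} — 6 (White) has 6→10.
A3 = A2; e.g. 0 (Black) can still go to 1. Fixed point.
White's winning region = {2, 6, 7, 10}.

2, 6, 7, 10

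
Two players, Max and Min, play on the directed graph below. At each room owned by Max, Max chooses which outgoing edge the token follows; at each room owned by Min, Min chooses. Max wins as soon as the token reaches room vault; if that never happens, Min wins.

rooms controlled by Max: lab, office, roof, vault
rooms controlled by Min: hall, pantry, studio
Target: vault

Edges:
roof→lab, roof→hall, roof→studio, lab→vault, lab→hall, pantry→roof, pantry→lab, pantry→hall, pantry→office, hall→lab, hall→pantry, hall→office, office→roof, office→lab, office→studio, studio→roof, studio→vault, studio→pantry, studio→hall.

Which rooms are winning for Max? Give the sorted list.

A0 = {vault}
A1: add {lab} — lab (Max) has lab→vault.
A2: add {office, roof} — roof (Max) has roof→lab; office (Max) has office→lab.
A3 = A2; e.g. pantry (Min) can still go to hall. Fixed point.
Max's winning region = {lab, office, roof, vault}.

lab, office, roof, vault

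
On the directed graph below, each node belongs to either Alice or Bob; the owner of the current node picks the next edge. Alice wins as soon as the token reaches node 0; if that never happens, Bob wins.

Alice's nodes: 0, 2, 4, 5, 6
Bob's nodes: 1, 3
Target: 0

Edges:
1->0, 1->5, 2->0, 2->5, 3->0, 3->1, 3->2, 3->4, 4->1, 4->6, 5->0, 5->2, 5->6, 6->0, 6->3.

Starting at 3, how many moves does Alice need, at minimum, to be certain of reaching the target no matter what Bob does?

A0 = {0}
A1: add {2, 5, 6} — 2 (Alice) has 2→0; 5 (Alice) has 5→0; 6 (Alice) has 6→0.
A2: add {1, 4} — 1 (Bob): all of {0, 5} already in; 4 (Alice) has 4→6.
A3: add {3} — 3 (Bob): all of {0, 1, 2, 4} already in.
A3 = all vertices. Fixed point.
3 enters the attractor at level 3, so Alice can force the target in 3 moves from there.

3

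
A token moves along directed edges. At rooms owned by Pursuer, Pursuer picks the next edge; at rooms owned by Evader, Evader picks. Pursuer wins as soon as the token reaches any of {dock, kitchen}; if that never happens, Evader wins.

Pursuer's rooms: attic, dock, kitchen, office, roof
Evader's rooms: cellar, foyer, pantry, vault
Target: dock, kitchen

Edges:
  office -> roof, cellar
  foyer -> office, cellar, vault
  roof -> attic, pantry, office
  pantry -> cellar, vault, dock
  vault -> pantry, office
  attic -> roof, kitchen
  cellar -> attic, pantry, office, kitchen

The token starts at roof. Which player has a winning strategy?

A0 = {dock, kitchen}
A1: add {attic} — attic (Pursuer) has attic→kitchen.
A2: add {roof} — roof (Pursuer) has roof→attic.
roof ∈ A2, so Pursuer can force the target.

Pursuer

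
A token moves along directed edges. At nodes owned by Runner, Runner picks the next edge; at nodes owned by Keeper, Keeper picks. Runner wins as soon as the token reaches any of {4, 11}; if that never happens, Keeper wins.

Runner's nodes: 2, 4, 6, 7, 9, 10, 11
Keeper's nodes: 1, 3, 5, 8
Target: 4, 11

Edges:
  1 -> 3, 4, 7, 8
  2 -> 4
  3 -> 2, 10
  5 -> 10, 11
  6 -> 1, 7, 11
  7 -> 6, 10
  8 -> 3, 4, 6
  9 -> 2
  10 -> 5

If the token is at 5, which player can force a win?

A0 = {4, 11}
A1: add {2, 6} — 2 (Runner) has 2→4; 6 (Runner) has 6→11.
A2: add {7, 9} — 7 (Runner) has 7→6; 9 (Runner) has 9→2.
A3 = A2; e.g. 1 (Keeper) can still go to 3. Fixed point.
5 never enters the attractor, so Keeper can avoid the target forever.

Keeper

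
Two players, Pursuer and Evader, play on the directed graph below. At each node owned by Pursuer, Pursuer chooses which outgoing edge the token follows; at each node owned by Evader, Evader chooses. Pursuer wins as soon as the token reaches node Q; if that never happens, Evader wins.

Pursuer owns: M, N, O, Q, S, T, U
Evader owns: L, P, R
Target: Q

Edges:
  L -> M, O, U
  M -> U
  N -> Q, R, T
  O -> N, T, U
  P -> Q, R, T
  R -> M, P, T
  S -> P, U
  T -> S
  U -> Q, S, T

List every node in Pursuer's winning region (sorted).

A0 = {Q}
A1: add {N, U} — N (Pursuer) has N→Q; U (Pursuer) has U→Q.
A2: add {M, O, S} — M (Pursuer) has M→U; O (Pursuer) has O→N; S (Pursuer) has S→U.
A3: add {L, T} — L (Evader): all of {M, O, U} already in; T (Pursuer) has T→S.
A4 = A3; e.g. P (Evader) can still go to R. Fixed point.
Pursuer's winning region = {L, M, N, O, Q, S, T, U}.

L, M, N, O, Q, S, T, U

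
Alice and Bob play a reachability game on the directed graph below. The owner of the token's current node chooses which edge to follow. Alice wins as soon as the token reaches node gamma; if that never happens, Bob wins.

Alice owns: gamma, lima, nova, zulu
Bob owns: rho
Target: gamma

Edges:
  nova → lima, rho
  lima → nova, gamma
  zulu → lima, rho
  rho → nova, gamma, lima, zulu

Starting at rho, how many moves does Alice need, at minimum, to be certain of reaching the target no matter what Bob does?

A0 = {gamma}
A1: add {lima} — lima (Alice) has lima→gamma.
A2: add {nova, zulu} — nova (Alice) has nova→lima; zulu (Alice) has zulu→lima.
A3: add {rho} — rho (Bob): all of {nova, gamma, lima, zulu} already in.
A3 = all vertices. Fixed point.
rho enters the attractor at level 3, so Alice can force the target in 3 moves from there.

3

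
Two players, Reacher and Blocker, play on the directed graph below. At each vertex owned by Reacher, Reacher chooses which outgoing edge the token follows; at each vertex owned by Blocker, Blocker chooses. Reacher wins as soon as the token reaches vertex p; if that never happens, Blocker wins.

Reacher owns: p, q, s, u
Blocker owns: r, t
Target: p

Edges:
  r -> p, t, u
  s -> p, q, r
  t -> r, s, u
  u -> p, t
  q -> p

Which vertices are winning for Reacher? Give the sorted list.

p, q, s, u

A0 = {p}
A1: add {q, s, u} — q (Reacher) has q→p; s (Reacher) has s→p; u (Reacher) has u→p.
A2 = A1; e.g. r (Blocker) can still go to t. Fixed point.
Reacher's winning region = {p, q, s, u}.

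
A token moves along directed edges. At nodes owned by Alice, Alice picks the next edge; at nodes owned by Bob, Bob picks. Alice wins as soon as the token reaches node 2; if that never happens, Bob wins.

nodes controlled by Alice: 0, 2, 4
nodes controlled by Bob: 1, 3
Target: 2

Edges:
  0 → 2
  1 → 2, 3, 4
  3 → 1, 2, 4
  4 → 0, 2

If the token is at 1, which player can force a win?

A0 = {2}
A1: add {0, 4} — 0 (Alice) has 0→2; 4 (Alice) has 4→2.
A2 = A1; e.g. 1 (Bob) can still go to 3. Fixed point.
1 never enters the attractor, so Bob can avoid the target forever.

Bob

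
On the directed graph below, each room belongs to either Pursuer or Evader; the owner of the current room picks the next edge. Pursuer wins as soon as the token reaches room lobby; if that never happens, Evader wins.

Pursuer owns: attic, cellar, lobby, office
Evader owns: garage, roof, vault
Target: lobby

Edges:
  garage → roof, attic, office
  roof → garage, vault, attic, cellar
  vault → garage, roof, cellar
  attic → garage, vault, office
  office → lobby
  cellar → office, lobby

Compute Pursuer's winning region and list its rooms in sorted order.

attic, cellar, lobby, office

A0 = {lobby}
A1: add {cellar, office} — office (Pursuer) has office→lobby; cellar (Pursuer) has cellar→lobby.
A2: add {attic} — attic (Pursuer) has attic→office.
A3 = A2; e.g. garage (Evader) can still go to roof. Fixed point.
Pursuer's winning region = {attic, cellar, lobby, office}.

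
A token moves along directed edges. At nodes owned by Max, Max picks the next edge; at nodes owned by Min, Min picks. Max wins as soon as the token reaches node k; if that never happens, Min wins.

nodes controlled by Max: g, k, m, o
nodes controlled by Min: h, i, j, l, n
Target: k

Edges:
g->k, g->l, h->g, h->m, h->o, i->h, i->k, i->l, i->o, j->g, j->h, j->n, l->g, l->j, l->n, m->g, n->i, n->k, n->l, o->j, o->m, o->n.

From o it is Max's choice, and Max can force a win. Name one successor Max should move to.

m

A0 = {k}
A1: add {g} — g (Max) has g→k.
A2: add {m} — m (Max) has m→g.
A3: add {o} — o (Max) has o→m.
A4: add {h} — h (Min): all of {g, m, o} already in.
A5 = A4; e.g. i (Min) can still go to l. Fixed point.
From o, successor m is in the attractor (rank 2); the other successors j, n are not.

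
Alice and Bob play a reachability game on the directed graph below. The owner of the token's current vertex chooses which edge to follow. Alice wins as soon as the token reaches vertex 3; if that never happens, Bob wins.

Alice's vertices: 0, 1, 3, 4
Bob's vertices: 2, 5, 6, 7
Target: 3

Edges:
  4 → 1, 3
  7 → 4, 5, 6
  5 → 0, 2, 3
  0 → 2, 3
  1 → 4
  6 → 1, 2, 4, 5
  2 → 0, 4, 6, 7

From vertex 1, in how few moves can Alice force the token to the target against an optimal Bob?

2

A0 = {3}
A1: add {0, 4} — 0 (Alice) has 0→3; 4 (Alice) has 4→3.
A2: add {1} — 1 (Alice) has 1→4.
A3 = A2; e.g. 2 (Bob) can still go to 6. Fixed point.
1 enters the attractor at level 2, so Alice can force the target in 2 moves from there.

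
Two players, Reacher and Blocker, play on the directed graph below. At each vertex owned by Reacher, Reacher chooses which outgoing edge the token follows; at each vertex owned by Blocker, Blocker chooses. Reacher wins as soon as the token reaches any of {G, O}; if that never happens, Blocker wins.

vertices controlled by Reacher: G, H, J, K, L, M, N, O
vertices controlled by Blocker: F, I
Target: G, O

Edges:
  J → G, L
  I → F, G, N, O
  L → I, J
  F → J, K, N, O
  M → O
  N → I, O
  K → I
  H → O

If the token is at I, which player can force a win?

A0 = {G, O}
A1: add {H, J, M, N} — H (Reacher) has H→O; J (Reacher) has J→G; M (Reacher) has M→O; N (Reacher) has N→O.
A2: add {L} — L (Reacher) has L→J.
A3 = A2; e.g. F (Blocker) can still go to K. Fixed point.
I never enters the attractor, so Blocker can avoid the target forever.

Blocker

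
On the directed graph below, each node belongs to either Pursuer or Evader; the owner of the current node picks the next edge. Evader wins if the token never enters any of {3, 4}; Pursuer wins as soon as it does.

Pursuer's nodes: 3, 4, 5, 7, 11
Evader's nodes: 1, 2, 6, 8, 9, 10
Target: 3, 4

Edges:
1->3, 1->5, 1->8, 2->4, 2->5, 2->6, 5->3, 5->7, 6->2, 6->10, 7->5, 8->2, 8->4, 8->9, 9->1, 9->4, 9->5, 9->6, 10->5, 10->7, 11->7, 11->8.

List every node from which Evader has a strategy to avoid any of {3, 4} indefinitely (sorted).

A0 = {3, 4}
A1: add {5} — 5 (Pursuer) has 5→3.
A2: add {7} — 7 (Pursuer) has 7→5.
A3: add {10, 11} — 10 (Evader): all of {5, 7} already in; 11 (Pursuer) has 11→7.
A4 = A3; e.g. 1 (Evader) can still go to 8. Fixed point.
Pursuer's attractor = {3, 4, 5, 7, 10, 11}; Evader avoids the target exactly from the complement.

1, 2, 6, 8, 9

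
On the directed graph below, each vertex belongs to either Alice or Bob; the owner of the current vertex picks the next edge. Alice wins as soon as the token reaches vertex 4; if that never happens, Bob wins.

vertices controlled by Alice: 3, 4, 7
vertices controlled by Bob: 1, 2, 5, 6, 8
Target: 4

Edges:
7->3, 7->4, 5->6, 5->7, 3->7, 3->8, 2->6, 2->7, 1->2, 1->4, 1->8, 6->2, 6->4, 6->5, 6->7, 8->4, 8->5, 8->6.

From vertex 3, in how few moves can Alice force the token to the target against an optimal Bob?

A0 = {4}
A1: add {7} — 7 (Alice) has 7→4.
A2: add {3} — 3 (Alice) has 3→7.
A3 = A2; e.g. 1 (Bob) can still go to 2. Fixed point.
3 enters the attractor at level 2, so Alice can force the target in 2 moves from there.

2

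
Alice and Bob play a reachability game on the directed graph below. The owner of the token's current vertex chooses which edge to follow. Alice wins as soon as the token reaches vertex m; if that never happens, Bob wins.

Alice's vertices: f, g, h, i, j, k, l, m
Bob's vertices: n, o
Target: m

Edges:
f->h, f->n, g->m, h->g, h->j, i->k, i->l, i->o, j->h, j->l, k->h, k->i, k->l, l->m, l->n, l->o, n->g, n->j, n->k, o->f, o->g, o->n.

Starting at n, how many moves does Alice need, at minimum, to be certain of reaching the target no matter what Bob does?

A0 = {m}
A1: add {g, l} — g (Alice) has g→m; l (Alice) has l→m.
A2: add {h, i, j, k} — h (Alice) has h→g; i (Alice) has i→l; j (Alice) has j→l; k (Alice) has k→l.
A3: add {f, n} — f (Alice) has f→h; n (Bob): all of {g, j, k} already in.
n enters the attractor at level 3, so Alice can force the target in 3 moves from there.

3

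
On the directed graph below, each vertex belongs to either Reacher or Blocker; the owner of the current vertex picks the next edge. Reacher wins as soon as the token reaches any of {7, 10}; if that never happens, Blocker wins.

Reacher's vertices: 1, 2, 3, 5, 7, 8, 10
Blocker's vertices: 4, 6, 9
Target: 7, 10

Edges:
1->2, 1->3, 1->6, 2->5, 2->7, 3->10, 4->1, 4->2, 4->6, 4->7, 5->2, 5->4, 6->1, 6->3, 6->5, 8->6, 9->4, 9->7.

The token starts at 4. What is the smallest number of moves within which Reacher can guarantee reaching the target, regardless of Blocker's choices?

A0 = {7, 10}
A1: add {2, 3} — 2 (Reacher) has 2→7; 3 (Reacher) has 3→10.
A2: add {1, 5} — 1 (Reacher) has 1→2; 5 (Reacher) has 5→2.
A3: add {6} — 6 (Blocker): all of {1, 3, 5} already in.
A4: add {4, 8} — 4 (Blocker): all of {1, 2, 6, 7} already in; 8 (Reacher) has 8→6.
4 enters the attractor at level 4, so Reacher can force the target in 4 moves from there.

4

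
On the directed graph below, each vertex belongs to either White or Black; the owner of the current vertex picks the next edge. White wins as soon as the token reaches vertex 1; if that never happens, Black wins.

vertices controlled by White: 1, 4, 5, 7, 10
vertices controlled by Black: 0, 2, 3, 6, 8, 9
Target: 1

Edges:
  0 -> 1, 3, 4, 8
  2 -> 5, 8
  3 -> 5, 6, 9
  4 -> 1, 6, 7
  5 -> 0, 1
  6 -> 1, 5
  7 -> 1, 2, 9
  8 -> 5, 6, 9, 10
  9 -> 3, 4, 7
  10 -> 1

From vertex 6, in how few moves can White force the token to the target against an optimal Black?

2

A0 = {1}
A1: add {4, 5, 7, 10} — 4 (White) has 4→1; 5 (White) has 5→1; 7 (White) has 7→1; 10 (White) has 10→1.
A2: add {6} — 6 (Black): all of {1, 5} already in.
A3 = A2; e.g. 0 (Black) can still go to 3. Fixed point.
6 enters the attractor at level 2, so White can force the target in 2 moves from there.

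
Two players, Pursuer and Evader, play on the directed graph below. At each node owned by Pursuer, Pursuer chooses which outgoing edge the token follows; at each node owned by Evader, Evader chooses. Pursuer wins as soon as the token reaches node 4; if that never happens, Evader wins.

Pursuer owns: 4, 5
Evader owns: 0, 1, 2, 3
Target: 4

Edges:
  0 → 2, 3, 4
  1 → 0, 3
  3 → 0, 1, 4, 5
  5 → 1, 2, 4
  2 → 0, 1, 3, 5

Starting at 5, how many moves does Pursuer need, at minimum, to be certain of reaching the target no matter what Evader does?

1

A0 = {4}
A1: add {5} — 5 (Pursuer) has 5→4.
A2 = A1; e.g. 0 (Evader) can still go to 2. Fixed point.
5 enters the attractor at level 1, so Pursuer can force the target in 1 move from there.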